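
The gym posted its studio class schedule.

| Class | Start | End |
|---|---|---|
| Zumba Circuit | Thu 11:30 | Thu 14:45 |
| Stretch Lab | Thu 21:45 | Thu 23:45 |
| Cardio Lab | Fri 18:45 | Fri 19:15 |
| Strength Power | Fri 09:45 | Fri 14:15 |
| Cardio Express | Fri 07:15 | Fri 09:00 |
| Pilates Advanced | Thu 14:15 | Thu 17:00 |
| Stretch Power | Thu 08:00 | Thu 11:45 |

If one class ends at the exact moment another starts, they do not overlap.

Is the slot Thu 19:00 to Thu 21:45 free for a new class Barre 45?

Stretch Power: ends Thu 11:45 at or before Barre 45 starts Thu 19:00 → clear.
Zumba Circuit: ends Thu 14:45 at or before Barre 45 starts Thu 19:00 → clear.
Pilates Advanced: ends Thu 17:00 at or before Barre 45 starts Thu 19:00 → clear.
Stretch Lab: starts Thu 21:45 at or after Barre 45 ends Thu 21:45 → clear.
Cardio Express: starts Fri 07:15 at or after Barre 45 ends Thu 21:45 → clear.
Strength Power: starts Fri 09:45 at or after Barre 45 ends Thu 21:45 → clear.
Cardio Lab: starts Fri 18:45 at or after Barre 45 ends Thu 21:45 → clear.

Yes — the slot is free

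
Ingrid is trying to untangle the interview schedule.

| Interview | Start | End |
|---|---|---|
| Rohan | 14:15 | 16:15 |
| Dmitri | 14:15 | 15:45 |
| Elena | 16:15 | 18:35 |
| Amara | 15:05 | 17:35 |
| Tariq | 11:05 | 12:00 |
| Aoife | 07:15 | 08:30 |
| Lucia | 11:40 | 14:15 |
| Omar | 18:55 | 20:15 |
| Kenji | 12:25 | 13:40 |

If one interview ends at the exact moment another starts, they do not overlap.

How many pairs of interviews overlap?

6

Check each pair: they overlap iff neither finishes before the other starts.
Sorted by start: Aoife, Tariq, Lucia, Kenji, Rohan, Dmitri, Amara, Elena, Omar.
Tariq starts after Aoife ends — done with Aoife.
Lucia starts before Tariq ends → Tariq and Lucia overlap.
Kenji starts after Tariq ends — done with Tariq.
Kenji starts before Lucia ends → Lucia and Kenji overlap.
Rohan starts exactly when Lucia ends (back-to-back, no overlap) — done with Lucia.
Rohan starts after Kenji ends — done with Kenji.
Dmitri starts before Rohan ends → Rohan and Dmitri overlap.
Amara starts before Rohan ends → Rohan and Amara overlap.
Elena starts exactly when Rohan ends (back-to-back, no overlap) — done with Rohan.
Amara starts before Dmitri ends → Dmitri and Amara overlap.
Elena starts after Dmitri ends — done with Dmitri.
Elena starts before Amara ends → Amara and Elena overlap.
Omar starts after Amara ends.
Omar starts after Elena ends.
Overlapping pairs: Amara & Dmitri, Amara & Elena, Amara & Rohan, Dmitri & Rohan, Kenji & Lucia, Lucia & Tariq — 6 in total.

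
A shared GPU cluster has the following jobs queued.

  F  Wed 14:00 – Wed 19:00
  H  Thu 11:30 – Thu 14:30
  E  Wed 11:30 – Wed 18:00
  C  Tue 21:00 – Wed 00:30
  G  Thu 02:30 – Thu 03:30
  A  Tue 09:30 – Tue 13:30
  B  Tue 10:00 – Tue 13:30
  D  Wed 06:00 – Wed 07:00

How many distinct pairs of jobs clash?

Two intervals overlap when each starts before the other ends.
Sorted by start: A, B, C, D, E, F, G, H.
B starts before A ends → A and B overlap.
C starts after A ends; A is clear from here.
C starts after B ends; B is clear from here.
D starts after C ends; C is clear from here.
E starts after D ends; D is clear from here.
F starts before E ends → E and F overlap.
G starts after E ends; E is clear from here.
G starts after F ends; F is clear from here.
H starts after G ends.
Overlapping pairs: A & B, E & F — 2 in total.

2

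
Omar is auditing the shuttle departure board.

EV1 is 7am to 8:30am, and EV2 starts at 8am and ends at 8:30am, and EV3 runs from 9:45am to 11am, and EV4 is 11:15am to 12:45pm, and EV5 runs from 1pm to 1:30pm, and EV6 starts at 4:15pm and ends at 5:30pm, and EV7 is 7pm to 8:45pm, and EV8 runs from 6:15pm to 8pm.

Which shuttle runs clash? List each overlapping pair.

EV1 & EV2, EV7 & EV8

Sorted by start: EV1, EV2, EV3, EV4, EV5, EV6, EV8, EV7.
EV2 starts before EV1 ends → EV1 and EV2 overlap.
EV3 starts after EV1 ends — done with EV1.
EV3 starts after EV2 ends — done with EV2.
EV4 starts after EV3 ends — done with EV3.
EV5 starts after EV4 ends — done with EV4.
EV6 starts after EV5 ends — done with EV5.
EV8 starts after EV6 ends — done with EV6.
EV7 starts before EV8 ends → EV8 and EV7 overlap.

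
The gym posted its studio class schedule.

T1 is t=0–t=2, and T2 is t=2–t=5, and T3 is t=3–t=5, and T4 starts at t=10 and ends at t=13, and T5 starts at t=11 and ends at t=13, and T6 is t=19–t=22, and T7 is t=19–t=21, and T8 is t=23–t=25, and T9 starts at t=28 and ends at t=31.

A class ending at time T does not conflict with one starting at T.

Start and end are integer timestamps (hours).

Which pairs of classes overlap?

Sorted by start: T1, T2, T3, T4, T5, T6, T7, T8, T9.
T2 starts exactly when T1 ends (back-to-back, no overlap), so T1 has no further overlaps.
T3 starts before T2 ends → T2 and T3 overlap.
T4 starts after T2 ends, so T2 has no further overlaps.
T4 starts after T3 ends, so T3 has no further overlaps.
T5 starts before T4 ends → T4 and T5 overlap.
T6 starts after T4 ends, so T4 has no further overlaps.
T6 starts after T5 ends, so T5 has no further overlaps.
T7 starts before T6 ends → T6 and T7 overlap.
T8 starts after T6 ends, so T6 has no further overlaps.
T8 starts after T7 ends, so T7 has no further overlaps.
T9 starts after T8 ends.

T2 & T3, T4 & T5, T6 & T7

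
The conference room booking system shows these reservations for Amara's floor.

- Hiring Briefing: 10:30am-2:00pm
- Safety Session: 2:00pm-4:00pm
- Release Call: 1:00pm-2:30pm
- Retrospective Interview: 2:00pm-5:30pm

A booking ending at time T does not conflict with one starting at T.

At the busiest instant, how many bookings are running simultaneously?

3

Sweep the timeline, counting +1 at each start and −1 at each end (ends before starts at a tie):
10:30am start Hiring Briefing → 1
1:00pm start Release Call → 2
2:00pm end Hiring Briefing → 1
2:00pm start Retrospective Interview → 2
2:00pm start Safety Session → 3
2:30pm end Release Call → 2
4:00pm end Safety Session → 1
5:30pm end Retrospective Interview → 0
Peak is 3, at 2:00pm (Release Call, Retrospective Interview, Safety Session).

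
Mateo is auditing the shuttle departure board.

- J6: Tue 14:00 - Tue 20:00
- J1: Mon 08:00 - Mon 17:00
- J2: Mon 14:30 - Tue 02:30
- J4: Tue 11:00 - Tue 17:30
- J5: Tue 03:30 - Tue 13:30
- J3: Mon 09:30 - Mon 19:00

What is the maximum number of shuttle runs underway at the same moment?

Sweep the timeline, counting +1 at each start and −1 at each end (ends before starts at a tie):
Mon 08:00 start J1 → 1
Mon 09:30 start J3 → 2
Mon 14:30 start J2 → 3
Mon 17:00 end J1 → 2
Mon 19:00 end J3 → 1
Tue 02:30 end J2 → 0
Tue 03:30 start J5 → 1
Tue 11:00 start J4 → 2
Tue 13:30 end J5 → 1
Tue 14:00 start J6 → 2
Tue 17:30 end J4 → 1
Tue 20:00 end J6 → 0
Peak is 3, at Mon 14:30 (J1, J2, J3).

3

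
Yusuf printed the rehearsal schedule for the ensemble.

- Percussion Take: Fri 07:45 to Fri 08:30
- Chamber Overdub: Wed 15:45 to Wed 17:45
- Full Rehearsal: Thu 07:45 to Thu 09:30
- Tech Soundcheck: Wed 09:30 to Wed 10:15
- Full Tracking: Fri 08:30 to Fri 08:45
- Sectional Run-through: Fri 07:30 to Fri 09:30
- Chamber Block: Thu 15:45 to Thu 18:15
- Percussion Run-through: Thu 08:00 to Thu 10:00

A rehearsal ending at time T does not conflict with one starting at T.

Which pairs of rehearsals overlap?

Full Rehearsal & Percussion Run-through, Full Tracking & Sectional Run-through, Percussion Take & Sectional Run-through

Sorted by start: Tech Soundcheck, Chamber Overdub, Full Rehearsal, Percussion Run-through, Chamber Block, Sectional Run-through, Percussion Take, Full Tracking.
Chamber Overdub starts after Tech Soundcheck ends; Tech Soundcheck is clear from here.
Full Rehearsal starts after Chamber Overdub ends; Chamber Overdub is clear from here.
Percussion Run-through starts before Full Rehearsal ends → Full Rehearsal and Percussion Run-through overlap.
Chamber Block starts after Full Rehearsal ends; Full Rehearsal is clear from here.
Chamber Block starts after Percussion Run-through ends; Percussion Run-through is clear from here.
Sectional Run-through starts after Chamber Block ends; Chamber Block is clear from here.
Percussion Take starts before Sectional Run-through ends → Sectional Run-through and Percussion Take overlap.
Full Tracking starts before Sectional Run-through ends → Sectional Run-through and Full Tracking overlap.
Full Tracking starts exactly when Percussion Take ends (back-to-back, no overlap).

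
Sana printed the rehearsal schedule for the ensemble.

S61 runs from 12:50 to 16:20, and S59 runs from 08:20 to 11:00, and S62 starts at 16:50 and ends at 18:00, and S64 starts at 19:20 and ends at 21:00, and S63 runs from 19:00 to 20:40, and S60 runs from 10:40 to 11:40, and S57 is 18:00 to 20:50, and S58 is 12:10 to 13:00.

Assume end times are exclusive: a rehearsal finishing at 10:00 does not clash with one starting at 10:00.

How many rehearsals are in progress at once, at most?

3

Sweep the timeline, counting +1 at each start and −1 at each end (ends before starts at a tie):
08:20 start S59 → 1
10:40 start S60 → 2
11:00 end S59 → 1
11:40 end S60 → 0
12:10 start S58 → 1
12:50 start S61 → 2
13:00 end S58 → 1
16:20 end S61 → 0
16:50 start S62 → 1
18:00 end S62 → 0
18:00 start S57 → 1
19:00 start S63 → 2
19:20 start S64 → 3
20:40 end S63 → 2
20:50 end S57 → 1
21:00 end S64 → 0
Peak is 3, at 19:20 (S57, S63, S64).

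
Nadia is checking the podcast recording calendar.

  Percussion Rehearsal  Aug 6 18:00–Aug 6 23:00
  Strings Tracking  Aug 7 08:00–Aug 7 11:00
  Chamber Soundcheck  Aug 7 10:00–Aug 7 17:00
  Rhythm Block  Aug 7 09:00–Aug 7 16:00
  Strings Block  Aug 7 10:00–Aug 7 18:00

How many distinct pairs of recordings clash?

6

Sorted by start: Percussion Rehearsal, Strings Tracking, Rhythm Block, Chamber Soundcheck, Strings Block.
Strings Tracking starts after Percussion Rehearsal ends — done with Percussion Rehearsal.
Rhythm Block starts before Strings Tracking ends → Strings Tracking and Rhythm Block overlap.
Chamber Soundcheck starts before Strings Tracking ends → Strings Tracking and Chamber Soundcheck overlap.
Strings Block starts before Strings Tracking ends → Strings Tracking and Strings Block overlap.
Chamber Soundcheck starts before Rhythm Block ends → Rhythm Block and Chamber Soundcheck overlap.
Strings Block starts before Rhythm Block ends → Rhythm Block and Strings Block overlap.
Strings Block starts before Chamber Soundcheck ends → Chamber Soundcheck and Strings Block overlap.
Overlapping pairs: Chamber Soundcheck & Rhythm Block, Chamber Soundcheck & Strings Block, Chamber Soundcheck & Strings Tracking, Rhythm Block & Strings Block, Rhythm Block & Strings Tracking, Strings Block & Strings Tracking — 6 in total.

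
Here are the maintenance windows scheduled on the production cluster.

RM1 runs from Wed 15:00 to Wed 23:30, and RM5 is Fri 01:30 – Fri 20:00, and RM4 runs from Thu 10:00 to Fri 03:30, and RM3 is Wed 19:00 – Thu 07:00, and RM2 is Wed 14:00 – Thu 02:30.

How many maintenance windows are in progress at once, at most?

3

Sweep the timeline, counting +1 at each start and −1 at each end (ends before starts at a tie):
Wed 14:00 start RM2 → 1
Wed 15:00 start RM1 → 2
Wed 19:00 start RM3 → 3
Wed 23:30 end RM1 → 2
Thu 02:30 end RM2 → 1
Thu 07:00 end RM3 → 0
Thu 10:00 start RM4 → 1
Fri 01:30 start RM5 → 2
Fri 03:30 end RM4 → 1
Fri 20:00 end RM5 → 0
Peak is 3, at Wed 19:00 (RM1, RM2, RM3).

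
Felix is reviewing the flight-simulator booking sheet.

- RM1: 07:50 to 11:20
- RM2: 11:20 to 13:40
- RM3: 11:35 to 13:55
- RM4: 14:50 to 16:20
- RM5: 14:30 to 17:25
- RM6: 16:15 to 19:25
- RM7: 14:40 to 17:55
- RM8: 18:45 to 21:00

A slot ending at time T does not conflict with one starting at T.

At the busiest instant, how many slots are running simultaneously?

4

Sweep the timeline, counting +1 at each start and −1 at each end (ends before starts at a tie):
07:50 start RM1 → 1
11:20 end RM1 → 0
11:20 start RM2 → 1
11:35 start RM3 → 2
13:40 end RM2 → 1
13:55 end RM3 → 0
14:30 start RM5 → 1
14:40 start RM7 → 2
14:50 start RM4 → 3
16:15 start RM6 → 4
16:20 end RM4 → 3
17:25 end RM5 → 2
17:55 end RM7 → 1
18:45 start RM8 → 2
19:25 end RM6 → 1
21:00 end RM8 → 0
Peak is 4, at 16:15 (RM4, RM5, RM6, RM7).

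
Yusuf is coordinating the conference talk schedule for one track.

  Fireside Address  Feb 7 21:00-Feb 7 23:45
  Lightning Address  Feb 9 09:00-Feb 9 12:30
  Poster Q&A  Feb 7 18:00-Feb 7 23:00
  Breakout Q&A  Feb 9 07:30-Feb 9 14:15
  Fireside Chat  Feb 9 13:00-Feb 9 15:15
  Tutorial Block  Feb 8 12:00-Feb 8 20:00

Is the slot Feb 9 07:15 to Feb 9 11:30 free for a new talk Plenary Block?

No — it overlaps Breakout Q&A, Lightning Address

Poster Q&A: ends Feb 7 23:00 at or before Plenary Block starts Feb 9 07:15 → clear.
Fireside Address: ends Feb 7 23:45 at or before Plenary Block starts Feb 9 07:15 → clear.
Tutorial Block: ends Feb 8 20:00 at or before Plenary Block starts Feb 9 07:15 → clear.
Breakout Q&A: starts Feb 9 07:30 before Plenary Block ends Feb 9 11:30, and ends Feb 9 14:15 after Plenary Block starts Feb 9 07:15 → overlap.
Lightning Address: starts Feb 9 09:00 before Plenary Block ends Feb 9 11:30, and ends Feb 9 12:30 after Plenary Block starts Feb 9 07:15 → overlap.
Fireside Chat: starts Feb 9 13:00 at or after Plenary Block ends Feb 9 11:30 → clear.
Plenary Block overlaps Breakout Q&A, Lightning Address.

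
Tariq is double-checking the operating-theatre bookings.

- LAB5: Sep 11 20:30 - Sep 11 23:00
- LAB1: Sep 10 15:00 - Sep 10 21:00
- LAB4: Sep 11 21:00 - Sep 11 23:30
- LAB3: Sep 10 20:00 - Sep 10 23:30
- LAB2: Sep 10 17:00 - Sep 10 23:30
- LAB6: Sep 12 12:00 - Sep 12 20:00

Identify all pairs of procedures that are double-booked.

Sorted by start: LAB1, LAB2, LAB3, LAB5, LAB4, LAB6.
LAB2 starts before LAB1 ends → LAB1 and LAB2 overlap.
LAB3 starts before LAB1 ends → LAB1 and LAB3 overlap.
LAB5 starts after LAB1 ends; LAB1 is clear from here.
LAB3 starts before LAB2 ends → LAB2 and LAB3 overlap.
LAB5 starts after LAB2 ends; LAB2 is clear from here.
LAB5 starts after LAB3 ends; LAB3 is clear from here.
LAB4 starts before LAB5 ends → LAB5 and LAB4 overlap.
LAB6 starts after LAB5 ends.
LAB6 starts after LAB4 ends.

LAB1 & LAB2, LAB1 & LAB3, LAB2 & LAB3, LAB4 & LAB5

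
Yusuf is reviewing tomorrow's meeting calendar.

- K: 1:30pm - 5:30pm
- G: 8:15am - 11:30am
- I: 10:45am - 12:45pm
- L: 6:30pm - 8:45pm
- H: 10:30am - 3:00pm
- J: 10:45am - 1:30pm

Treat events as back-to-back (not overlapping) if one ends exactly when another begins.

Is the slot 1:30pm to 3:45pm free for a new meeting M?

No — it overlaps H, K

G: ends 11:30am at or before M starts 1:30pm → clear.
H: starts 10:30am before M ends 3:45pm, and ends 3:00pm after M starts 1:30pm → overlap.
I: ends 12:45pm at or before M starts 1:30pm → clear.
J: ends 1:30pm at or before M starts 1:30pm → clear.
K: starts 1:30pm before M ends 3:45pm, and ends 5:30pm after M starts 1:30pm → overlap.
L: starts 6:30pm at or after M ends 3:45pm → clear.
M overlaps H, K.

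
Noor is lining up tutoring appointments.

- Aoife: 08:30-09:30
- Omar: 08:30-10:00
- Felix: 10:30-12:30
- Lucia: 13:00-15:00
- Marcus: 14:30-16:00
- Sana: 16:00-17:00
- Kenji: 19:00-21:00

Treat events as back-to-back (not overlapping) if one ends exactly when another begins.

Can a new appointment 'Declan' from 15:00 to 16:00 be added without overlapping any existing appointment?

No — it overlaps Marcus

Aoife: ends 09:30 at or before Declan starts 15:00 → clear.
Omar: ends 10:00 at or before Declan starts 15:00 → clear.
Felix: ends 12:30 at or before Declan starts 15:00 → clear.
Lucia: ends 15:00 at or before Declan starts 15:00 → clear.
Marcus: starts 14:30 before Declan ends 16:00, and ends 16:00 after Declan starts 15:00 → overlap.
Sana: starts 16:00 at or after Declan ends 16:00 → clear.
Kenji: starts 19:00 at or after Declan ends 16:00 → clear.
Declan overlaps Marcus.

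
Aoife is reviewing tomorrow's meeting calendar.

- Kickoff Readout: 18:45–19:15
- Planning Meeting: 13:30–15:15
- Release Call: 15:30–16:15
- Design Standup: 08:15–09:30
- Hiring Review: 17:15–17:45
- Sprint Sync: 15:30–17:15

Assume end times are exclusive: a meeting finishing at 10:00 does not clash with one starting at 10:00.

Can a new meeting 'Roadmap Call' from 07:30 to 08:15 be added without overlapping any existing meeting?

Design Standup: starts 08:15 at or after Roadmap Call ends 08:15 → clear.
Planning Meeting: starts 13:30 at or after Roadmap Call ends 08:15 → clear.
Release Call: starts 15:30 at or after Roadmap Call ends 08:15 → clear.
Sprint Sync: starts 15:30 at or after Roadmap Call ends 08:15 → clear.
Hiring Review: starts 17:15 at or after Roadmap Call ends 08:15 → clear.
Kickoff Readout: starts 18:45 at or after Roadmap Call ends 08:15 → clear.

Yes — the slot is free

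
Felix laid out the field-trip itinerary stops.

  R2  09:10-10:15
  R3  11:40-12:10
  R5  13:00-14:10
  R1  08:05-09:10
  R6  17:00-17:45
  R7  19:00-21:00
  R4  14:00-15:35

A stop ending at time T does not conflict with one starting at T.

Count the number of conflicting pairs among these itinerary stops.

1

Sorted by start: R1, R2, R3, R5, R4, R6, R7.
R2 starts exactly when R1 ends (back-to-back, no overlap) — done with R1.
R3 starts after R2 ends — done with R2.
R5 starts after R3 ends — done with R3.
R4 starts before R5 ends → R5 and R4 overlap.
R6 starts after R5 ends — done with R5.
R6 starts after R4 ends — done with R4.
R7 starts after R6 ends.
Overlapping pairs: R4 & R5 — 1 in total.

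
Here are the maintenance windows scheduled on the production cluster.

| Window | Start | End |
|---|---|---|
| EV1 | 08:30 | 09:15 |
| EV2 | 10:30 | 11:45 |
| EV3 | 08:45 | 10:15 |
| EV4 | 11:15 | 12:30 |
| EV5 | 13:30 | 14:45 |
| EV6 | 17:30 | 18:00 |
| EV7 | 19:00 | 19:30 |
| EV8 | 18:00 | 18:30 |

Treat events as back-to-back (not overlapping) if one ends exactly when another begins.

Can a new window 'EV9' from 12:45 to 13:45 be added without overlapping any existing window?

No — it overlaps EV5

EV1: ends 09:15 at or before EV9 starts 12:45 → clear.
EV3: ends 10:15 at or before EV9 starts 12:45 → clear.
EV2: ends 11:45 at or before EV9 starts 12:45 → clear.
EV4: ends 12:30 at or before EV9 starts 12:45 → clear.
EV5: starts 13:30 before EV9 ends 13:45, and ends 14:45 after EV9 starts 12:45 → overlap.
EV6: starts 17:30 at or after EV9 ends 13:45 → clear.
EV8: starts 18:00 at or after EV9 ends 13:45 → clear.
EV7: starts 19:00 at or after EV9 ends 13:45 → clear.
EV9 overlaps EV5.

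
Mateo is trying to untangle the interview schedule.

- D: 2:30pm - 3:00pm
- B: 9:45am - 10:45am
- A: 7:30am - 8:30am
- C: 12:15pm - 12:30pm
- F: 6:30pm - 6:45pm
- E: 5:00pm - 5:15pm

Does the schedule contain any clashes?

Check each pair: they overlap iff neither finishes before the other starts.
Sorted by start: A, B, C, D, E, F.
B starts after A ends, so A has no further overlaps.
C starts after B ends, so B has no further overlaps.
D starts after C ends, so C has no further overlaps.
E starts after D ends, so D has no further overlaps.
F starts after E ends.
Every pair is clear; the schedule has no overlaps.

No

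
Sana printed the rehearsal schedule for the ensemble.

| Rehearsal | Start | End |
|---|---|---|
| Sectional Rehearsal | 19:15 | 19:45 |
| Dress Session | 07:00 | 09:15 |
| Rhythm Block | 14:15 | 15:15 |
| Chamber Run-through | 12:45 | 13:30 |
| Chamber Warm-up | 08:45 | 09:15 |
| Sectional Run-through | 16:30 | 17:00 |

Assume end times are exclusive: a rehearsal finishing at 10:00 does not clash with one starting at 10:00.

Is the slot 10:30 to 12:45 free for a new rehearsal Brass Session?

Dress Session: ends 09:15 at or before Brass Session starts 10:30 → clear.
Chamber Warm-up: ends 09:15 at or before Brass Session starts 10:30 → clear.
Chamber Run-through: starts 12:45 at or after Brass Session ends 12:45 → clear.
Rhythm Block: starts 14:15 at or after Brass Session ends 12:45 → clear.
Sectional Run-through: starts 16:30 at or after Brass Session ends 12:45 → clear.
Sectional Rehearsal: starts 19:15 at or after Brass Session ends 12:45 → clear.

Yes — the slot is free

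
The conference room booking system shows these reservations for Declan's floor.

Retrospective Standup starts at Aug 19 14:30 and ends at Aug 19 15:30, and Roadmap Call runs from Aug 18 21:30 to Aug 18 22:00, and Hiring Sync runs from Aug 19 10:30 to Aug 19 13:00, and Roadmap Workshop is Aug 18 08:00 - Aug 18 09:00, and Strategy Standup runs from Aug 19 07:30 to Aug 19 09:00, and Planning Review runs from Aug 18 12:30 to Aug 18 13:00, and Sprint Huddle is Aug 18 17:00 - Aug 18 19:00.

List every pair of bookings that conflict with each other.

no conflicts

Sorted by start: Roadmap Workshop, Planning Review, Sprint Huddle, Roadmap Call, Strategy Standup, Hiring Sync, Retrospective Standup.
Planning Review starts after Roadmap Workshop ends, so Roadmap Workshop has no further overlaps.
Sprint Huddle starts after Planning Review ends, so Planning Review has no further overlaps.
Roadmap Call starts after Sprint Huddle ends, so Sprint Huddle has no further overlaps.
Strategy Standup starts after Roadmap Call ends, so Roadmap Call has no further overlaps.
Hiring Sync starts after Strategy Standup ends, so Strategy Standup has no further overlaps.
Retrospective Standup starts after Hiring Sync ends.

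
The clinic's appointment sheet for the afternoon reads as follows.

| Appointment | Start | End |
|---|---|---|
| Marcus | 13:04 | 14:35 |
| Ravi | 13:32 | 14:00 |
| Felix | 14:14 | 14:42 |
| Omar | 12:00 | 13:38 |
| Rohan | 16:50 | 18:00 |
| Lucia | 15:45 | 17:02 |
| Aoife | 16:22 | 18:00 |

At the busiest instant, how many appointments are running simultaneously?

3

Sweep the timeline, counting +1 at each start and −1 at each end (ends before starts at a tie):
12:00 start Omar → 1
13:04 start Marcus → 2
13:32 start Ravi → 3
13:38 end Omar → 2
14:00 end Ravi → 1
14:14 start Felix → 2
14:35 end Marcus → 1
14:42 end Felix → 0
15:45 start Lucia → 1
16:22 start Aoife → 2
16:50 start Rohan → 3
17:02 end Lucia → 2
18:00 end Aoife → 1
18:00 end Rohan → 0
Peak is 3, at 13:32 (Marcus, Omar, Ravi).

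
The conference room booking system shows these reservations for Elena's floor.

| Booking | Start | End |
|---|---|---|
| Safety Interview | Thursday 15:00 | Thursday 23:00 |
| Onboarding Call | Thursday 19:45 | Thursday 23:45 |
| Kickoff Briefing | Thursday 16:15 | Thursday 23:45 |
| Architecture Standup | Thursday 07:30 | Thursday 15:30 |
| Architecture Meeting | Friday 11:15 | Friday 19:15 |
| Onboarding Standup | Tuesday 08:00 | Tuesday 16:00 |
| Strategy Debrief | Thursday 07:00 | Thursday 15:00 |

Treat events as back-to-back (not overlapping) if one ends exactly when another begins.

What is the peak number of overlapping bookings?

Walk through starts and ends in time order (an end at T is processed before a start at T):
Tuesday 08:00 start Onboarding Standup → 1
Tuesday 16:00 end Onboarding Standup → 0
Thursday 07:00 start Strategy Debrief → 1
Thursday 07:30 start Architecture Standup → 2
Thursday 15:00 end Strategy Debrief → 1
Thursday 15:00 start Safety Interview → 2
Thursday 15:30 end Architecture Standup → 1
Thursday 16:15 start Kickoff Briefing → 2
Thursday 19:45 start Onboarding Call → 3
Thursday 23:00 end Safety Interview → 2
Thursday 23:45 end Kickoff Briefing → 1
Thursday 23:45 end Onboarding Call → 0
Friday 11:15 start Architecture Meeting → 1
Friday 19:15 end Architecture Meeting → 0
Peak is 3, at Thursday 19:45 (Kickoff Briefing, Onboarding Call, Safety Interview).

3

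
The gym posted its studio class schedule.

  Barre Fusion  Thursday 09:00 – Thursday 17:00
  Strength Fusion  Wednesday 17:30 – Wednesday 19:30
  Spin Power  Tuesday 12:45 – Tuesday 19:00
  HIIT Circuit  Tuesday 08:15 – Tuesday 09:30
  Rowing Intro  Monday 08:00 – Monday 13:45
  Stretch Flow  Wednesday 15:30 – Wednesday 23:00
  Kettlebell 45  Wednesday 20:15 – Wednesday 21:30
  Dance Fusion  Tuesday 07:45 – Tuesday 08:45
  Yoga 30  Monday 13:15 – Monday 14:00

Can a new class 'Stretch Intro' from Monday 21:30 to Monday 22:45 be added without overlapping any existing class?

Yes — the slot is free

Rowing Intro: ends Monday 13:45 at or before Stretch Intro starts Monday 21:30 → clear.
Yoga 30: ends Monday 14:00 at or before Stretch Intro starts Monday 21:30 → clear.
Dance Fusion: starts Tuesday 07:45 at or after Stretch Intro ends Monday 22:45 → clear.
HIIT Circuit: starts Tuesday 08:15 at or after Stretch Intro ends Monday 22:45 → clear.
Spin Power: starts Tuesday 12:45 at or after Stretch Intro ends Monday 22:45 → clear.
Stretch Flow: starts Wednesday 15:30 at or after Stretch Intro ends Monday 22:45 → clear.
Strength Fusion: starts Wednesday 17:30 at or after Stretch Intro ends Monday 22:45 → clear.
Kettlebell 45: starts Wednesday 20:15 at or after Stretch Intro ends Monday 22:45 → clear.
Barre Fusion: starts Thursday 09:00 at or after Stretch Intro ends Monday 22:45 → clear.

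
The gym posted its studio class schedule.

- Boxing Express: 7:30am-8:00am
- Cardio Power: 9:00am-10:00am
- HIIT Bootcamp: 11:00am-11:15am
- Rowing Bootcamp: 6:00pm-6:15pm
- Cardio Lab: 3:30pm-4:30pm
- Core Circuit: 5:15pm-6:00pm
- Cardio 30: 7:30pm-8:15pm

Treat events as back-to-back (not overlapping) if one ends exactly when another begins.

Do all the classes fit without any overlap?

Sorted by start: Boxing Express, Cardio Power, HIIT Bootcamp, Cardio Lab, Core Circuit, Rowing Bootcamp, Cardio 30.
Cardio Power starts after Boxing Express ends, so nothing later overlaps Boxing Express either.
HIIT Bootcamp starts after Cardio Power ends, so nothing later overlaps Cardio Power either.
Cardio Lab starts after HIIT Bootcamp ends, so nothing later overlaps HIIT Bootcamp either.
Core Circuit starts after Cardio Lab ends, so nothing later overlaps Cardio Lab either.
Rowing Bootcamp starts exactly when Core Circuit ends (back-to-back, no overlap), so nothing later overlaps Core Circuit either.
Cardio 30 starts after Rowing Bootcamp ends.
Every pair is clear; the schedule has no overlaps.

Yes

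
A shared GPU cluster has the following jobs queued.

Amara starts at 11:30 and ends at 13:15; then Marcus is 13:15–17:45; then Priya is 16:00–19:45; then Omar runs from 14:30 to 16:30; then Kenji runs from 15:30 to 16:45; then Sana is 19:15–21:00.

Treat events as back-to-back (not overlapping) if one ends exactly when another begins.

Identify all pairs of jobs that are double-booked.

Kenji & Marcus, Kenji & Omar, Kenji & Priya, Marcus & Omar, Marcus & Priya, Omar & Priya, Priya & Sana

Sorted by start: Amara, Marcus, Omar, Kenji, Priya, Sana.
Marcus starts exactly when Amara ends (back-to-back, no overlap); Amara is clear from here.
Omar starts before Marcus ends → Marcus and Omar overlap.
Kenji starts before Marcus ends → Marcus and Kenji overlap.
Priya starts before Marcus ends → Marcus and Priya overlap.
Sana starts after Marcus ends.
Kenji starts before Omar ends → Omar and Kenji overlap.
Priya starts before Omar ends → Omar and Priya overlap.
Sana starts after Omar ends.
Priya starts before Kenji ends → Kenji and Priya overlap.
Sana starts after Kenji ends.
Sana starts before Priya ends → Priya and Sana overlap.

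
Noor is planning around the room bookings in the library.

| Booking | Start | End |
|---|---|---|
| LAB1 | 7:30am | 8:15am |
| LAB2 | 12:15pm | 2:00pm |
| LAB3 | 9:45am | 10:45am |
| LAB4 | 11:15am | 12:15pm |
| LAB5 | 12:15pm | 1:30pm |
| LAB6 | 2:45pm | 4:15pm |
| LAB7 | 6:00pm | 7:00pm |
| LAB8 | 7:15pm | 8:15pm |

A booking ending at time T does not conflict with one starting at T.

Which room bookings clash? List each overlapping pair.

Two intervals overlap when each starts before the other ends.
Sorted by start: LAB1, LAB3, LAB4, LAB2, LAB5, LAB6, LAB7, LAB8.
LAB3 starts after LAB1 ends — done with LAB1.
LAB4 starts after LAB3 ends — done with LAB3.
LAB2 starts exactly when LAB4 ends (back-to-back, no overlap) — done with LAB4.
LAB5 starts before LAB2 ends → LAB2 and LAB5 overlap.
LAB6 starts after LAB2 ends — done with LAB2.
LAB6 starts after LAB5 ends — done with LAB5.
LAB7 starts after LAB6 ends — done with LAB6.
LAB8 starts after LAB7 ends.

LAB2 & LAB5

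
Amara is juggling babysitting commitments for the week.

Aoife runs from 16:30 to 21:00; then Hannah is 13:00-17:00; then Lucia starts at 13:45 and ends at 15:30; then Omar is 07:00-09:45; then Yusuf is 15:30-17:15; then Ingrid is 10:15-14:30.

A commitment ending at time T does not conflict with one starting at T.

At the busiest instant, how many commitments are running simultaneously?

Sweep the timeline, counting +1 at each start and −1 at each end (ends before starts at a tie):
07:00 start Omar → 1
09:45 end Omar → 0
10:15 start Ingrid → 1
13:00 start Hannah → 2
13:45 start Lucia → 3
14:30 end Ingrid → 2
15:30 end Lucia → 1
15:30 start Yusuf → 2
16:30 start Aoife → 3
17:00 end Hannah → 2
17:15 end Yusuf → 1
21:00 end Aoife → 0
Peak is 3, at 13:45 (Hannah, Ingrid, Lucia).

3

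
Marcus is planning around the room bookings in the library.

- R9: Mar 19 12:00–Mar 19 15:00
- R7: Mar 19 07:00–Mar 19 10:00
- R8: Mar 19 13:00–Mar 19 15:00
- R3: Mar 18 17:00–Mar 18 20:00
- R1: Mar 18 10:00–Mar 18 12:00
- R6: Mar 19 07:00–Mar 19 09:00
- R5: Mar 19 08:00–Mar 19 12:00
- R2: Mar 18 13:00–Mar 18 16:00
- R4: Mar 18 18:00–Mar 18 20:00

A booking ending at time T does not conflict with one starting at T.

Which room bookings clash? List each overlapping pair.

Sorted by start: R1, R2, R3, R4, R6, R7, R5, R9, R8.
R2 starts after R1 ends — done with R1.
R3 starts after R2 ends — done with R2.
R4 starts before R3 ends → R3 and R4 overlap.
R6 starts after R3 ends — done with R3.
R6 starts after R4 ends — done with R4.
R7 starts before R6 ends → R6 and R7 overlap.
R5 starts before R6 ends → R6 and R5 overlap.
R9 starts after R6 ends — done with R6.
R5 starts before R7 ends → R7 and R5 overlap.
R9 starts after R7 ends — done with R7.
R9 starts exactly when R5 ends (back-to-back, no overlap) — done with R5.
R8 starts before R9 ends → R9 and R8 overlap.

R3 & R4, R5 & R6, R5 & R7, R6 & R7, R8 & R9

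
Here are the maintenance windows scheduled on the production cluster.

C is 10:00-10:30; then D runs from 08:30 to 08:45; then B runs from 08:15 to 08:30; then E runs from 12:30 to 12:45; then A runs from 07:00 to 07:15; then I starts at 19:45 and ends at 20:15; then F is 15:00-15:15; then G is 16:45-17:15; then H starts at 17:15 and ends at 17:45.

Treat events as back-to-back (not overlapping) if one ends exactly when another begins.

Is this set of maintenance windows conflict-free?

Sorted by start: A, B, D, C, E, F, G, H, I.
B starts after A ends — done with A.
D starts exactly when B ends (back-to-back, no overlap) — done with B.
C starts after D ends — done with D.
E starts after C ends — done with C.
F starts after E ends — done with E.
G starts after F ends — done with F.
H starts exactly when G ends (back-to-back, no overlap) — done with G.
I starts after H ends.
Every pair is clear; the schedule has no overlaps.

Yes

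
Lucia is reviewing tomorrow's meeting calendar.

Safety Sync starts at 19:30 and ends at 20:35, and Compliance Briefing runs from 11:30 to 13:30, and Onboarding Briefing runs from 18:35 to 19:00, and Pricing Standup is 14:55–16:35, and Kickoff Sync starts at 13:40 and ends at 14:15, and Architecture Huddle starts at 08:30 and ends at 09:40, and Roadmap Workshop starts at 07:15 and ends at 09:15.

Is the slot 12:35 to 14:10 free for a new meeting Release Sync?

Roadmap Workshop: ends 09:15 at or before Release Sync starts 12:35 → clear.
Architecture Huddle: ends 09:40 at or before Release Sync starts 12:35 → clear.
Compliance Briefing: starts 11:30 before Release Sync ends 14:10, and ends 13:30 after Release Sync starts 12:35 → overlap.
Kickoff Sync: starts 13:40 before Release Sync ends 14:10, and ends 14:15 after Release Sync starts 12:35 → overlap.
Pricing Standup: starts 14:55 at or after Release Sync ends 14:10 → clear.
Onboarding Briefing: starts 18:35 at or after Release Sync ends 14:10 → clear.
Safety Sync: starts 19:30 at or after Release Sync ends 14:10 → clear.
Release Sync overlaps Compliance Briefing, Kickoff Sync.

No — it overlaps Compliance Briefing, Kickoff Sync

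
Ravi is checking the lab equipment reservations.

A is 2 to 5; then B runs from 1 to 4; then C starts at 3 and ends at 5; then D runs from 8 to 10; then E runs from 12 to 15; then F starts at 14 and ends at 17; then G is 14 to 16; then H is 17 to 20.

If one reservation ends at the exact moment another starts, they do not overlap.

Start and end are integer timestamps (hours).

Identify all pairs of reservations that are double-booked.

Sorted by start: B, A, C, D, E, F, G, H.
A starts before B ends → B and A overlap.
C starts before B ends → B and C overlap.
D starts after B ends; B is clear from here.
C starts before A ends → A and C overlap.
D starts after A ends; A is clear from here.
D starts after C ends; C is clear from here.
E starts after D ends; D is clear from here.
F starts before E ends → E and F overlap.
G starts before E ends → E and G overlap.
H starts after E ends.
G starts before F ends → F and G overlap.
H starts exactly when F ends (back-to-back, no overlap).
H starts after G ends.

A & B, A & C, B & C, E & F, E & G, F & G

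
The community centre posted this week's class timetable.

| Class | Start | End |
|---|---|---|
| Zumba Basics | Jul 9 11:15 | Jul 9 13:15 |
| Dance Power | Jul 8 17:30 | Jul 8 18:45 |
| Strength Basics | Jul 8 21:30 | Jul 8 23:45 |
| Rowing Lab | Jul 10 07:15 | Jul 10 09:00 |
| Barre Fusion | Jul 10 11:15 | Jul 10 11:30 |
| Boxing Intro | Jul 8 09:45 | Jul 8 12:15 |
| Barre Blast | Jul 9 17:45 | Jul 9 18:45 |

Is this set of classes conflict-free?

Yes

Sorted by start: Boxing Intro, Dance Power, Strength Basics, Zumba Basics, Barre Blast, Rowing Lab, Barre Fusion.
Dance Power starts after Boxing Intro ends, so nothing later overlaps Boxing Intro either.
Strength Basics starts after Dance Power ends, so nothing later overlaps Dance Power either.
Zumba Basics starts after Strength Basics ends, so nothing later overlaps Strength Basics either.
Barre Blast starts after Zumba Basics ends, so nothing later overlaps Zumba Basics either.
Rowing Lab starts after Barre Blast ends, so nothing later overlaps Barre Blast either.
Barre Fusion starts after Rowing Lab ends.
Every pair is clear; the schedule has no overlaps.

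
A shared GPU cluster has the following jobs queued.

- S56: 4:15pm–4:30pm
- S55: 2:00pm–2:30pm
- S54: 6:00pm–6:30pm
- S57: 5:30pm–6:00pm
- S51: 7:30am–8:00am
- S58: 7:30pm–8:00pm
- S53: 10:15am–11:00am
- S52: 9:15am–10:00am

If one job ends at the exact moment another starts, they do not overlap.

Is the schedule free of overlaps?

Yes

Sorted by start: S51, S52, S53, S55, S56, S57, S54, S58.
S52 starts after S51 ends, so S51 has no further overlaps.
S53 starts after S52 ends, so S52 has no further overlaps.
S55 starts after S53 ends, so S53 has no further overlaps.
S56 starts after S55 ends, so S55 has no further overlaps.
S57 starts after S56 ends, so S56 has no further overlaps.
S54 starts exactly when S57 ends (back-to-back, no overlap), so S57 has no further overlaps.
S58 starts after S54 ends.
Every pair is clear; the schedule has no overlaps.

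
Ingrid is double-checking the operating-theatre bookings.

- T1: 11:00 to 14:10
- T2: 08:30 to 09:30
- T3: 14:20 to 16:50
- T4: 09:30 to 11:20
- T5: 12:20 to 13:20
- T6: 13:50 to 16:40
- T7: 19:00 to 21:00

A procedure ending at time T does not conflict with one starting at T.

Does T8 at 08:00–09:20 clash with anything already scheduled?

T2: starts 08:30 before T8 ends 09:20, and ends 09:30 after T8 starts 08:00 → overlap.
T4: starts 09:30 at or after T8 ends 09:20 → clear.
T1: starts 11:00 at or after T8 ends 09:20 → clear.
T5: starts 12:20 at or after T8 ends 09:20 → clear.
T6: starts 13:50 at or after T8 ends 09:20 → clear.
T3: starts 14:20 at or after T8 ends 09:20 → clear.
T7: starts 19:00 at or after T8 ends 09:20 → clear.
T8 overlaps T2.

Yes — it overlaps T2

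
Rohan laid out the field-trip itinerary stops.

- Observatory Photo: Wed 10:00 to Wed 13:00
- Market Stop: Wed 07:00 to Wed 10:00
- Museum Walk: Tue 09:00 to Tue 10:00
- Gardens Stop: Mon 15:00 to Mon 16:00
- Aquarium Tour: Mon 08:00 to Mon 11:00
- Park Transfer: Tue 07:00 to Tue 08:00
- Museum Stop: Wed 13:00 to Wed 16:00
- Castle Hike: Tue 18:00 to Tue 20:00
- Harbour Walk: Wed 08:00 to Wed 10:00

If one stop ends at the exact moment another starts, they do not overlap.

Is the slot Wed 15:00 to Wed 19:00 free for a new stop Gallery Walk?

No — it overlaps Museum Stop

Aquarium Tour: ends Mon 11:00 at or before Gallery Walk starts Wed 15:00 → clear.
Gardens Stop: ends Mon 16:00 at or before Gallery Walk starts Wed 15:00 → clear.
Park Transfer: ends Tue 08:00 at or before Gallery Walk starts Wed 15:00 → clear.
Museum Walk: ends Tue 10:00 at or before Gallery Walk starts Wed 15:00 → clear.
Castle Hike: ends Tue 20:00 at or before Gallery Walk starts Wed 15:00 → clear.
Market Stop: ends Wed 10:00 at or before Gallery Walk starts Wed 15:00 → clear.
Harbour Walk: ends Wed 10:00 at or before Gallery Walk starts Wed 15:00 → clear.
Observatory Photo: ends Wed 13:00 at or before Gallery Walk starts Wed 15:00 → clear.
Museum Stop: starts Wed 13:00 before Gallery Walk ends Wed 19:00, and ends Wed 16:00 after Gallery Walk starts Wed 15:00 → overlap.
Gallery Walk overlaps Museum Stop.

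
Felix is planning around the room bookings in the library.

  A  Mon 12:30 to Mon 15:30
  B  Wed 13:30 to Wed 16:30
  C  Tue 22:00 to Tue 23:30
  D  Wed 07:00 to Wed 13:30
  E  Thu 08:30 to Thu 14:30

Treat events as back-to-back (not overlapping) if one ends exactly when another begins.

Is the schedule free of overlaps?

Sorted by start: A, C, D, B, E.
C starts after A ends — done with A.
D starts after C ends — done with C.
B starts exactly when D ends (back-to-back, no overlap) — done with D.
E starts after B ends.
Every pair is clear; the schedule has no overlaps.

Yes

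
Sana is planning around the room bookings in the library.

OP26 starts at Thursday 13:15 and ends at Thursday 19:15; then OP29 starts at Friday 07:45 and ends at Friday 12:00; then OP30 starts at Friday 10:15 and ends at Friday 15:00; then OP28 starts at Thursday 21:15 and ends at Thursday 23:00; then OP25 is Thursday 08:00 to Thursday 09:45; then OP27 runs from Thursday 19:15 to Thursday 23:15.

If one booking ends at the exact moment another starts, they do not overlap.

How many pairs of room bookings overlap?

2

Two intervals overlap when each starts before the other ends.
Sorted by start: OP25, OP26, OP27, OP28, OP29, OP30.
OP26 starts after OP25 ends, so nothing later overlaps OP25 either.
OP27 starts exactly when OP26 ends (back-to-back, no overlap), so nothing later overlaps OP26 either.
OP28 starts before OP27 ends → OP27 and OP28 overlap.
OP29 starts after OP27 ends, so nothing later overlaps OP27 either.
OP29 starts after OP28 ends, so nothing later overlaps OP28 either.
OP30 starts before OP29 ends → OP29 and OP30 overlap.
Overlapping pairs: OP27 & OP28, OP29 & OP30 — 2 in total.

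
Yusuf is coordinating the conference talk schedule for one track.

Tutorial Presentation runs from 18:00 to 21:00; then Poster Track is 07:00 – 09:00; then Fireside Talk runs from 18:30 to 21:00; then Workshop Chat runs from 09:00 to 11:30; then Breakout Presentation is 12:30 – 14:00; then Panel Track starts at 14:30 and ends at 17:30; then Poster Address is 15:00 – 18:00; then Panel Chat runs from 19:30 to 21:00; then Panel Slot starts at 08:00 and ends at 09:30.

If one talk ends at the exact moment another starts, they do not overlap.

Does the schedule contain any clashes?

Sorted by start: Poster Track, Panel Slot, Workshop Chat, Breakout Presentation, Panel Track, Poster Address, Tutorial Presentation, Fireside Talk, Panel Chat.
Panel Slot starts before Poster Track ends → Poster Track and Panel Slot overlap.
That's a conflict, so the schedule is not conflict-free.

Yes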